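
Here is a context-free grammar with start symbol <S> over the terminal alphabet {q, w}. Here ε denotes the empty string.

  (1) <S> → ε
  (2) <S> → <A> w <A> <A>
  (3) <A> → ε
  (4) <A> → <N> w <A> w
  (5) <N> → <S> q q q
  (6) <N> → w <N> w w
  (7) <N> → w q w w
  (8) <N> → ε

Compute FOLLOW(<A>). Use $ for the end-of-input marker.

FIRST(<S>) = {ε, q, w}  (via <A> w <A> <A>)
FIRST(<N>) = {ε, q, w}  (via <S> q q q)
FIRST(<A>) = {ε, q, w}  (via <N> w <A> w)
FOLLOW(<S>) includes $ since <S> is the start symbol.
FOLLOW(<S>): in <N>→<S> q q q, <S> is followed by q q q with FIRST {q}. Thus FOLLOW(<S>) = {$, q}.
FOLLOW(<A>): in <S>→<A> w <A> <A> (occurrence 1), <A> is followed by w <A> <A> with FIRST {w}; in <S>→<A> w <A> <A> (occurrence 2), <A> is followed by <A> with FIRST {ε, q, w}; in <S>→<A> w <A> <A> (occurrence 2), the suffix after <A> is nullable, so FOLLOW(<A>) ⊇ FOLLOW(<S>) = {$, q}; in <S>→<A> w <A> <A> (occurrence 3), the suffix after <A> is empty, so FOLLOW(<A>) ⊇ FOLLOW(<S>) = {$, q}; in <A>→<N> w <A> w, <A> is followed by w with FIRST {w}. Thus FOLLOW(<A>) = {$, q, w}.
FOLLOW(<N>): in <A>→<N> w <A> w, <N> is followed by w <A> w with FIRST {w}; in <N>→w <N> w w, <N> is followed by w w with FIRST {w}. Thus FOLLOW(<N>) = {w}.

{$, q, w}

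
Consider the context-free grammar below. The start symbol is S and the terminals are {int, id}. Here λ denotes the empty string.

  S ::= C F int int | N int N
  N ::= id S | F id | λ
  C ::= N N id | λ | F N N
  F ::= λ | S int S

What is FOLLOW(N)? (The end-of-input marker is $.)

{$, id, int}

FIRST(S) = {id, int}  (via C F int int, N int N)
FIRST(F) = {λ, id, int}  (via S int S)
FIRST(N) = {λ, id, int}  (via F id)
FIRST(C) = {λ, id, int}  (via N N id, F N N)
FOLLOW(S) includes $ since S is the start symbol.
FOLLOW(C): in S::=C F int int, C is followed by F int int with FIRST {id, int}. Thus FOLLOW(C) = {id, int}.
FOLLOW(F): in S::=C F int int, F is followed by int int with FIRST {int}; in N::=F id, F is followed by id with FIRST {id}; in C::=F N N, F is followed by N N with FIRST {λ, id, int}; in C::=F N N, the suffix after F is nullable, so FOLLOW(F) ⊇ FOLLOW(C) = {id, int}. Thus FOLLOW(F) = {id, int}.
FOLLOW(S): in N::=id S, the suffix after S is empty, so FOLLOW(S) ⊇ FOLLOW(N) = {$, id, int}; in F::=S int S (occurrence 1), S is followed by int S with FIRST {int}; in F::=S int S (occurrence 2), the suffix after S is empty, so FOLLOW(S) ⊇ FOLLOW(F) = {id, int}. Thus FOLLOW(S) = {$, id, int}.
FOLLOW(N): in S::=N int N (occurrence 1), N is followed by int N with FIRST {int}; in S::=N int N (occurrence 2), the suffix after N is empty, so FOLLOW(N) ⊇ FOLLOW(S) = {$, id, int}; in C::=N N id (occurrence 1), N is followed by N id with FIRST {id, int}; in C::=N N id (occurrence 2), N is followed by id with FIRST {id}; in C::=F N N (occurrence 1), N is followed by N with FIRST {λ, id, int}; in C::=F N N (occurrence 1), the suffix after N is nullable, so FOLLOW(N) ⊇ FOLLOW(C) = {id, int}; in C::=F N N (occurrence 2), the suffix after N is empty, so FOLLOW(N) ⊇ FOLLOW(C) = {id, int}. Thus FOLLOW(N) = {$, id, int}.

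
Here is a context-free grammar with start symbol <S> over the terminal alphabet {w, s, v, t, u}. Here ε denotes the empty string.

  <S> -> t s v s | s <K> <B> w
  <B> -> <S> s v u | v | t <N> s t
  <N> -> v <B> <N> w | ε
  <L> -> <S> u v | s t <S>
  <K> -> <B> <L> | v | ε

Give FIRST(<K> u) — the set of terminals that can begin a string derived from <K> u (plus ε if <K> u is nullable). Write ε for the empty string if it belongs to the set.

{s, t, u, v}

FIRST(<S>) = {s, t}
FIRST(<N>) = {ε, v}
FIRST(<B>) = {s, t, v}  (via <S> s v u)
FIRST(<L>) = {s, t}  (via <S> u v)
FIRST(<K>) = {ε, s, t, v}  (via <B> <L>)
FIRST(<K> u): take FIRST of each symbol in turn, carrying on past any symbol whose FIRST contains ε; result {s, t, u, v}.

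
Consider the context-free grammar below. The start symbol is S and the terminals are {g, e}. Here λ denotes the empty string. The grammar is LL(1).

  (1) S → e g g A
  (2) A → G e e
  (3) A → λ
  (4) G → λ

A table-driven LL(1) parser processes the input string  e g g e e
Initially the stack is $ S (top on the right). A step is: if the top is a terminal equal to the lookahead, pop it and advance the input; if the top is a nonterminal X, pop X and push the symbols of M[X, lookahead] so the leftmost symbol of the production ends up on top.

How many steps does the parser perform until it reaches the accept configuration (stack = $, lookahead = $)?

8

step 1: stack=$ S  input=e g g e e $  — expand S → e g g A
step 2: stack=$ A g g e  input=e g g e e $  — match e
step 3: stack=$ A g g  input=g g e e $  — match g
step 4: stack=$ A g  input=g e e $  — match g
step 5: stack=$ A  input=e e $  — expand A → G e e
step 6: stack=$ e e G  input=e e $  — expand G → λ
step 7: stack=$ e e  input=e e $  — match e
step 8: stack=$ e  input=e $  — match e
Accept reached after 8 steps.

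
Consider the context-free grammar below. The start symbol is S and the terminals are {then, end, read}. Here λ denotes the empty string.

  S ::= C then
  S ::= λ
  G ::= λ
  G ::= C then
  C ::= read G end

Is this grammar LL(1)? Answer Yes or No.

Yes

FIRST(S) = {λ, read}
FIRST(G) = {λ, read}
FIRST(C) = {read}
FOLLOW(S) = {$}
FOLLOW(G) = {end}
FOLLOW(C) = {then}
Each cell of M receives at most one production.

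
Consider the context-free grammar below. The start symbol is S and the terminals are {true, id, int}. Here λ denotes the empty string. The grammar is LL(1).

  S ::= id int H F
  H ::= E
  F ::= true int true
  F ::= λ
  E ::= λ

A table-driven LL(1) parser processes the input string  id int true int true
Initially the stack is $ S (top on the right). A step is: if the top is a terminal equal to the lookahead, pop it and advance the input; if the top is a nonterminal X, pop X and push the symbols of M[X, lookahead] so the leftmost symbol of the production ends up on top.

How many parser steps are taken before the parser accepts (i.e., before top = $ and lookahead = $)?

step 1: stack=$ S  input=id int true int true $  — expand S ::= id int H F
step 2: stack=$ F H int id  input=id int true int true $  — match id
step 3: stack=$ F H int  input=int true int true $  — match int
step 4: stack=$ F H  input=true int true $  — expand H ::= E
step 5: stack=$ F E  input=true int true $  — expand E ::= λ
step 6: stack=$ F  input=true int true $  — expand F ::= true int true
step 7: stack=$ true int true  input=true int true $  — match true
step 8: stack=$ true int  input=int true $  — match int
step 9: stack=$ true  input=true $  — match true
Accept reached after 9 steps.

9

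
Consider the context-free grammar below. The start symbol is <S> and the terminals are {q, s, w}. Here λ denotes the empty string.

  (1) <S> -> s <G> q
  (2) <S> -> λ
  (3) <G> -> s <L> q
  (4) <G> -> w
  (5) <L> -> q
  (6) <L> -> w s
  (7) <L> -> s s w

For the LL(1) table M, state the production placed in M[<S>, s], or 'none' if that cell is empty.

<S> -> s <G> q

FIRST(<S>): from <S>->s <G> q we get {s}; from <S>->λ we get {λ}. So FIRST(<S>) = {λ, s}.
FIRST(<G>): from <G>->s <L> q we get {s}; from <G>->w we get {w}. So FIRST(<G>) = {s, w}.
FIRST(<L>): from <L>->q we get {q}; from <L>->w s we get {w}; from <L>->s s w we get {s}. So FIRST(<L>) = {q, s, w}.
FOLLOW(<S>) includes $ since <S> is the start symbol.
FOLLOW(<S>): <S> appears on no right-hand side. Thus FOLLOW(<S>) = {$}.
For <S> -> s <G> q: FIRST(s <G> q) = {s}, so it goes in M[<S>, t] for t ∈ {s}.
For <S> -> λ: FIRST(λ) = {λ}, so it goes in M[<S>, t] for t ∈ {}; since λ ∈ FIRST, also for every t ∈ FOLLOW(<S>) = {$}.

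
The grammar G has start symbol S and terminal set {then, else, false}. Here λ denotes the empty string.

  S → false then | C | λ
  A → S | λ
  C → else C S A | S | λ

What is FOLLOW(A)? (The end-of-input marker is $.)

FIRST(S) = {λ, else, false}  (via C)
FIRST(A) = {λ, else, false}  (via S)
FIRST(C) = {λ, else, false}  (via S)
FOLLOW(S) includes $ since S is the start symbol.
FOLLOW(S): in A→S, the suffix after S is empty, so FOLLOW(S) ⊇ FOLLOW(A) = {$, else, false}; in C→else C S A, S is followed by A with FIRST {λ, else, false}; in C→else C S A, the suffix after S is nullable, so FOLLOW(S) ⊇ FOLLOW(C) = {$, else, false}; in C→S, the suffix after S is empty, so FOLLOW(S) ⊇ FOLLOW(C) = {$, else, false}. Thus FOLLOW(S) = {$, else, false}.
FOLLOW(C): in S→C, the suffix after C is empty, so FOLLOW(C) ⊇ FOLLOW(S) = {$, else, false}; in C→else C S A, C is followed by S A with FIRST {λ, else, false}; in C→else C S A, the suffix after C is nullable (adds nothing new). Thus FOLLOW(C) = {$, else, false}.
FOLLOW(A): in C→else C S A, the suffix after A is empty, so FOLLOW(A) ⊇ FOLLOW(C) = {$, else, false}. Thus FOLLOW(A) = {$, else, false}.

{$, else, false}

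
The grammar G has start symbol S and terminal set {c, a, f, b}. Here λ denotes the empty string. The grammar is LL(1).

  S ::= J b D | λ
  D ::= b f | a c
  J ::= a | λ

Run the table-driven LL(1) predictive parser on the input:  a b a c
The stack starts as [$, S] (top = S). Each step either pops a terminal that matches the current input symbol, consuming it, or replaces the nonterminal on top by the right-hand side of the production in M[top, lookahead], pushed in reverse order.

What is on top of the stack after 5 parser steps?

a

step 1: stack=$ S  input=a b a c $  — expand S ::= J b D
step 2: stack=$ D b J  input=a b a c $  — expand J ::= a
step 3: stack=$ D b a  input=a b a c $  — match a
step 4: stack=$ D b  input=b a c $  — match b
step 5: stack=$ D  input=a c $  — expand D ::= a c
Stack after step 5: $ c a (top = a).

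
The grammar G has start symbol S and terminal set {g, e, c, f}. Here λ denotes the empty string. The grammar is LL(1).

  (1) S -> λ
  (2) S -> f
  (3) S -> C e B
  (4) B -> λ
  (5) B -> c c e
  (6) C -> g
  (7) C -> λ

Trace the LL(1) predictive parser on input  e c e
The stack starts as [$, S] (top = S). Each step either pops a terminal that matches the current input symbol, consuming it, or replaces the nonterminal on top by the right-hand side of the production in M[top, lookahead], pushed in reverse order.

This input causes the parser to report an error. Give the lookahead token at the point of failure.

step 1: stack=$ S  input=e c e $  — expand S -> C e B
step 2: stack=$ B e C  input=e c e $  — expand C -> λ
step 3: stack=$ B e  input=e c e $  — match e
step 4: stack=$ B  input=c e $  — expand B -> c c e
step 5: stack=$ e c c  input=c e $  — match c
step 6: stack=$ e c  input=e $  — error: top is terminal c but lookahead is e

e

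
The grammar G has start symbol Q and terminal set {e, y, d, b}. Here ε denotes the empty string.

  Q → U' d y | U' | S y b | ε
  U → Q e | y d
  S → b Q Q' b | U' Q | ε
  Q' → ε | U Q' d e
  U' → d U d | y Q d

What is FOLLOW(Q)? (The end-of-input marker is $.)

FIRST(U') = {d, y}
FIRST(S) = {ε, b, d, y}  (via U' Q)
FIRST(Q) = {ε, b, d, y}  (via U' d y, U', S y b)
FIRST(U) = {b, d, e, y}  (via Q e)
FIRST(Q') = {ε, b, d, e, y}  (via U Q' d e)
FOLLOW(Q) includes $ since Q is the start symbol.
FOLLOW(U): in Q'→U Q' d e, U is followed by Q' d e with FIRST {b, d, e, y}; in U'→d U d, U is followed by d with FIRST {d}. Thus FOLLOW(U) = {b, d, e, y}.
FOLLOW(S): in Q→S y b, S is followed by y b with FIRST {y}. Thus FOLLOW(S) = {y}.
FOLLOW(Q): in U→Q e, Q is followed by e with FIRST {e}; in S→b Q Q' b, Q is followed by Q' b with FIRST {b, d, e, y}; in S→U' Q, the suffix after Q is empty, so FOLLOW(Q) ⊇ FOLLOW(S) = {y}; in U'→y Q d, Q is followed by d with FIRST {d}. Thus FOLLOW(Q) = {$, b, d, e, y}.
FOLLOW(Q'): in S→b Q Q' b, Q' is followed by b with FIRST {b}; in Q'→U Q' d e, Q' is followed by d e with FIRST {d}. Thus FOLLOW(Q') = {b, d}.
FOLLOW(U'): in Q→U' d y, U' is followed by d y with FIRST {d}; in Q→U', the suffix after U' is empty, so FOLLOW(U') ⊇ FOLLOW(Q) = {$, b, d, e, y}; in S→U' Q, U' is followed by Q with FIRST {ε, b, d, y}; in S→U' Q, the suffix after U' is nullable, so FOLLOW(U') ⊇ FOLLOW(S) = {y}. Thus FOLLOW(U') = {$, b, d, e, y}.

{$, b, d, e, y}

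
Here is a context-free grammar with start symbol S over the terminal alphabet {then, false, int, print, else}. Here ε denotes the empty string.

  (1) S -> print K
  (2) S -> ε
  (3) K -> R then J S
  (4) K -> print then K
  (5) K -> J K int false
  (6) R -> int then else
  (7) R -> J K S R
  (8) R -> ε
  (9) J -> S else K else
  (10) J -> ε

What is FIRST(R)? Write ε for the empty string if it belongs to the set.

{ε, else, int, print, then}

FIRST(S) = {ε, print}
FIRST(J) = {ε, else, print}  (via S else K else)
FIRST(K) = {else, int, print, then}  (via R then J S, J K int false)
FIRST(R) = {ε, else, int, print, then}  (via J K S R)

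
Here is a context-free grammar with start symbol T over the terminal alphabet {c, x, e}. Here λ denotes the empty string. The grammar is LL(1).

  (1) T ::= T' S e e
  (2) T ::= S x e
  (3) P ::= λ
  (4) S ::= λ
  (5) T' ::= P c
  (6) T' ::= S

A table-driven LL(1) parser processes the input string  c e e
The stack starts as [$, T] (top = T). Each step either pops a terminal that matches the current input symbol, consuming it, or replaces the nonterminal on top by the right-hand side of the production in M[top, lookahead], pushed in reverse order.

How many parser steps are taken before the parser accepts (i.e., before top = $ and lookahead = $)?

7

     Stack        Input    Action
  1  $ T          c e e $  expand T ::= T' S e e
  2  $ e e S T'   c e e $  expand T' ::= P c
  3  $ e e S c P  c e e $  expand P ::= λ
  4  $ e e S c    c e e $  match c
  5  $ e e S      e e $    expand S ::= λ
  6  $ e e        e e $    match e
  7  $ e          e $      match e
Accept reached after 7 steps.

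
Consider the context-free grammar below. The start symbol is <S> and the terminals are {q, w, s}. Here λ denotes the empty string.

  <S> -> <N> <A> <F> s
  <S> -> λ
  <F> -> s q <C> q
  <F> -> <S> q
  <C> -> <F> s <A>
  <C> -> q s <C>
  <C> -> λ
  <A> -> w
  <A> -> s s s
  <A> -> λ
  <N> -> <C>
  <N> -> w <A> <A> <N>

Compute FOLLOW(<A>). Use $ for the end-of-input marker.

{q, s, w}

FIRST(<A>): from <A>->w we get {w}; from <A>->s s s we get {s}; from <A>->λ we get {λ}. So FIRST(<A>) = {λ, s, w}.
FIRST(<S>): from <S>-><N> <A> <F> s we get {q, s, w}; from <S>->λ we get {λ}. So FIRST(<S>) = {λ, q, s, w}.
FIRST(<F>): from <F>->s q <C> q we get {s}; from <F>-><S> q we get {q, s, w}. So FIRST(<F>) = {q, s, w}.
FIRST(<C>): from <C>-><F> s <A> we get {q, s, w}; from <C>->q s <C> we get {q}; from <C>->λ we get {λ}. So FIRST(<C>) = {λ, q, s, w}.
FIRST(<N>): from <N>-><C> we get {λ, q, s, w}; from <N>->w <A> <A> <N> we get {w}. So FIRST(<N>) = {λ, q, s, w}.
FOLLOW(<S>) includes $ since <S> is the start symbol.
FOLLOW(<S>): in <F>-><S> q, <S> is followed by q with FIRST {q}. Thus FOLLOW(<S>) = {$, q}.
FOLLOW(<F>): in <S>-><N> <A> <F> s, <F> is followed by s with FIRST {s}; in <C>-><F> s <A>, <F> is followed by s <A> with FIRST {s}. Thus FOLLOW(<F>) = {s}.
FOLLOW(<N>): in <S>-><N> <A> <F> s, <N> is followed by <A> <F> s with FIRST {q, s, w}; in <N>->w <A> <A> <N>, the suffix after <N> is empty (adds nothing new). Thus FOLLOW(<N>) = {q, s, w}.
FOLLOW(<C>): in <F>->s q <C> q, <C> is followed by q with FIRST {q}; in <C>->q s <C>, the suffix after <C> is empty (adds nothing new); in <N>-><C>, the suffix after <C> is empty, so FOLLOW(<C>) ⊇ FOLLOW(<N>) = {q, s, w}. Thus FOLLOW(<C>) = {q, s, w}.
FOLLOW(<A>): in <S>-><N> <A> <F> s, <A> is followed by <F> s with FIRST {q, s, w}; in <C>-><F> s <A>, the suffix after <A> is empty, so FOLLOW(<A>) ⊇ FOLLOW(<C>) = {q, s, w}; in <N>->w <A> <A> <N> (occurrence 1), <A> is followed by <A> <N> with FIRST {λ, q, s, w}; in <N>->w <A> <A> <N> (occurrence 1), the suffix after <A> is nullable, so FOLLOW(<A>) ⊇ FOLLOW(<N>) = {q, s, w}; in <N>->w <A> <A> <N> (occurrence 2), <A> is followed by <N> with FIRST {λ, q, s, w}; in <N>->w <A> <A> <N> (occurrence 2), the suffix after <A> is nullable, so FOLLOW(<A>) ⊇ FOLLOW(<N>) = {q, s, w}. Thus FOLLOW(<A>) = {q, s, w}.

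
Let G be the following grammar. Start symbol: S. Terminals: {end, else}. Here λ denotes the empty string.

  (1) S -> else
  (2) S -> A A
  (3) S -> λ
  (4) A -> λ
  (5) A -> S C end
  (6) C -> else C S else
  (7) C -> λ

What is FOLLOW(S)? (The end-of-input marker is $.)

{$, else, end}

FIRST(C) = {λ, else}
FIRST(S) = {λ, else, end}  (via A A)
FIRST(A) = {λ, else, end}  (via S C end)
FOLLOW(S) includes $ since S is the start symbol.
FOLLOW(S): in A->S C end, S is followed by C end with FIRST {else, end}; in C->else C S else, S is followed by else with FIRST {else}. Thus FOLLOW(S) = {$, else, end}.
FOLLOW(A): in S->A A (occurrence 1), A is followed by A with FIRST {λ, else, end}; in S->A A (occurrence 1), the suffix after A is nullable, so FOLLOW(A) ⊇ FOLLOW(S) = {$, else, end}; in S->A A (occurrence 2), the suffix after A is empty, so FOLLOW(A) ⊇ FOLLOW(S) = {$, else, end}. Thus FOLLOW(A) = {$, else, end}.
FOLLOW(C): in A->S C end, C is followed by end with FIRST {end}; in C->else C S else, C is followed by S else with FIRST {else, end}. Thus FOLLOW(C) = {else, end}.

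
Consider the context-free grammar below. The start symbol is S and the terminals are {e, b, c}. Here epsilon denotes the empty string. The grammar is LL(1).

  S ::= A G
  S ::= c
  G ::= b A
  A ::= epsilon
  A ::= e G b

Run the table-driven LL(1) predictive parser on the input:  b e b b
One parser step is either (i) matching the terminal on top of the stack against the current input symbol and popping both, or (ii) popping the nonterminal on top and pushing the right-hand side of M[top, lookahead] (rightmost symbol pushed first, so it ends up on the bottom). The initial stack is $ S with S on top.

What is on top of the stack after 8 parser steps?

A

step 1: stack=$ S  input=b e b b $  — expand S ::= A G
step 2: stack=$ G A  input=b e b b $  — expand A ::= epsilon
step 3: stack=$ G  input=b e b b $  — expand G ::= b A
step 4: stack=$ A b  input=b e b b $  — match b
step 5: stack=$ A  input=e b b $  — expand A ::= e G b
step 6: stack=$ b G e  input=e b b $  — match e
step 7: stack=$ b G  input=b b $  — expand G ::= b A
step 8: stack=$ b A b  input=b b $  — match b
Stack after step 8: $ b A (top = A).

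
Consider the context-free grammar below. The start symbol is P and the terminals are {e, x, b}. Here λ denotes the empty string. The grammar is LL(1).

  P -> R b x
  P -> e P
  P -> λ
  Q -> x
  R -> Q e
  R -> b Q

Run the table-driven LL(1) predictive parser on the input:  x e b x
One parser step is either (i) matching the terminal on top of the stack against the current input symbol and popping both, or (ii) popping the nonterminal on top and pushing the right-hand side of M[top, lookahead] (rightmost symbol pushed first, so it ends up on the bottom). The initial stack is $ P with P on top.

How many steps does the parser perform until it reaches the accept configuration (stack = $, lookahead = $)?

7

step 1: stack=$ P  input=x e b x $  — expand P -> R b x
step 2: stack=$ x b R  input=x e b x $  — expand R -> Q e
step 3: stack=$ x b e Q  input=x e b x $  — expand Q -> x
step 4: stack=$ x b e x  input=x e b x $  — match x
step 5: stack=$ x b e  input=e b x $  — match e
step 6: stack=$ x b  input=b x $  — match b
step 7: stack=$ x  input=x $  — match x
Accept reached after 7 steps.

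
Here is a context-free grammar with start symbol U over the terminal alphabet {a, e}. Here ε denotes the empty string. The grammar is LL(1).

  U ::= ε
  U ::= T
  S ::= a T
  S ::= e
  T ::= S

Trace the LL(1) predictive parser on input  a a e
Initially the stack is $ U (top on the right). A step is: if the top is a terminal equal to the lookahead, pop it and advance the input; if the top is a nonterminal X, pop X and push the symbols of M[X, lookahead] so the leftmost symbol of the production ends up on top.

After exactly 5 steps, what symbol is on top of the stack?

     Stack  Input    Action
  1  $ U    a a e $  expand U ::= T
  2  $ T    a a e $  expand T ::= S
  3  $ S    a a e $  expand S ::= a T
  4  $ T a  a a e $  match a
  5  $ T    a e $    expand T ::= S
Stack after step 5: $ S (top = S).

S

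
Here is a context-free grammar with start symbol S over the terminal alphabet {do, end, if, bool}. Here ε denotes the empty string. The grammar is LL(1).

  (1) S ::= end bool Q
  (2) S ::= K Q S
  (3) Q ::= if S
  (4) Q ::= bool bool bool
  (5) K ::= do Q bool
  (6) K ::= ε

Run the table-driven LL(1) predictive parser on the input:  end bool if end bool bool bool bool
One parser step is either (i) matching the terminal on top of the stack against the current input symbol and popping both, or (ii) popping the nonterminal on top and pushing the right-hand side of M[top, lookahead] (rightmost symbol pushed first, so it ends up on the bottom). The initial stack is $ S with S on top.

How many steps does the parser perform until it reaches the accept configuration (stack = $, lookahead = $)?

      Stack             Input                                  Action
   1  $ S               end bool if end bool bool bool bool $  expand S ::= end bool Q
   2  $ Q bool end      end bool if end bool bool bool bool $  match end
   3  $ Q bool          bool if end bool bool bool bool $      match bool
   4  $ Q               if end bool bool bool bool $           expand Q ::= if S
   5  $ S if            if end bool bool bool bool $           match if
   6  $ S               end bool bool bool bool $              expand S ::= end bool Q
   7  $ Q bool end      end bool bool bool bool $              match end
   8  $ Q bool          bool bool bool bool $                  match bool
   9  $ Q               bool bool bool $                       expand Q ::= bool bool bool
  10  $ bool bool bool  bool bool bool $                       match bool
  11  $ bool bool       bool bool $                            match bool
  12  $ bool            bool $                                 match bool
Accept reached after 12 steps.

12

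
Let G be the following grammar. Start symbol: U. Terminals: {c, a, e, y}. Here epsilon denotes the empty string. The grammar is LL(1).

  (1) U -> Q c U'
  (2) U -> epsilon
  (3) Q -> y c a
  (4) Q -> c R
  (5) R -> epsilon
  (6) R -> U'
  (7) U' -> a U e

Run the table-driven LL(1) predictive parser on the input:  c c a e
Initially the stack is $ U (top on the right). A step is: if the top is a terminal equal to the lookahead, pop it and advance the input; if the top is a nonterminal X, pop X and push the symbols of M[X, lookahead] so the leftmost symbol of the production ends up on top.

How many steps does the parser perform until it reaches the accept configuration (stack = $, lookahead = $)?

9

step 1: stack=$ U  input=c c a e $  — expand U -> Q c U'
step 2: stack=$ U' c Q  input=c c a e $  — expand Q -> c R
step 3: stack=$ U' c R c  input=c c a e $  — match c
step 4: stack=$ U' c R  input=c a e $  — expand R -> epsilon
step 5: stack=$ U' c  input=c a e $  — match c
step 6: stack=$ U'  input=a e $  — expand U' -> a U e
step 7: stack=$ e U a  input=a e $  — match a
step 8: stack=$ e U  input=e $  — expand U -> epsilon
step 9: stack=$ e  input=e $  — match e
Accept reached after 9 steps.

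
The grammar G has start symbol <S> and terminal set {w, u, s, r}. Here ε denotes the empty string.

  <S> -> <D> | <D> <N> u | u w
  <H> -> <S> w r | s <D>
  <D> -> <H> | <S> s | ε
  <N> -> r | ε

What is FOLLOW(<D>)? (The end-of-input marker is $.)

{$, r, s, u, w}

FIRST(<N>) = {ε, r}
FIRST(<S>) = {ε, r, s, u, w}  (via <D>, <D> <N> u)
FIRST(<H>) = {r, s, u, w}  (via <S> w r)
FIRST(<D>) = {ε, r, s, u, w}  (via <H>, <S> s)
FOLLOW(<S>) includes $ since <S> is the start symbol.
FOLLOW(<S>): in <H>-><S> w r, <S> is followed by w r with FIRST {w}; in <D>-><S> s, <S> is followed by s with FIRST {s}. Thus FOLLOW(<S>) = {$, s, w}.
FOLLOW(<N>): in <S>-><D> <N> u, <N> is followed by u with FIRST {u}. Thus FOLLOW(<N>) = {u}.
FOLLOW(<H>): in <D>-><H>, the suffix after <H> is empty, so FOLLOW(<H>) ⊇ FOLLOW(<D>) = {$, r, s, u, w}. Thus FOLLOW(<H>) = {$, r, s, u, w}.
FOLLOW(<D>): in <S>-><D>, the suffix after <D> is empty, so FOLLOW(<D>) ⊇ FOLLOW(<S>) = {$, s, w}; in <S>-><D> <N> u, <D> is followed by <N> u with FIRST {r, u}; in <H>->s <D>, the suffix after <D> is empty, so FOLLOW(<D>) ⊇ FOLLOW(<H>) = {$, r, s, u, w}. Thus FOLLOW(<D>) = {$, r, s, u, w}.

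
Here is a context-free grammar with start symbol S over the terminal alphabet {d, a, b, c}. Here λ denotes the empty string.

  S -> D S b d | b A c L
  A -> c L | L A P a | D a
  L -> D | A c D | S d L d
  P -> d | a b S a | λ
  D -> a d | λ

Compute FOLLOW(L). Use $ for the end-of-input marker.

{$, a, b, c, d}

FIRST(P): from P->d we get {d}; from P->a b S a we get {a}; from P->λ we get {λ}. So FIRST(P) = {λ, a, d}.
FIRST(D): from D->a d we get {a}; from D->λ we get {λ}. So FIRST(D) = {λ, a}.
FIRST(S): from S->D S b d we get {a, b}; from S->b A c L we get {b}. So FIRST(S) = {a, b}.
FIRST(A): from A->c L we get {c}; from A->L A P a we get {a, b, c}; from A->D a we get {a}. So FIRST(A) = {a, b, c}.
FIRST(L): from L->D we get {λ, a}; from L->A c D we get {a, b, c}; from L->S d L d we get {a, b}. So FIRST(L) = {λ, a, b, c}.
FOLLOW(S) includes $ since S is the start symbol.
FOLLOW(S): in S->D S b d, S is followed by b d with FIRST {b}; in L->S d L d, S is followed by d L d with FIRST {d}; in P->a b S a, S is followed by a with FIRST {a}. Thus FOLLOW(S) = {$, a, b, d}.
FOLLOW(A): in S->b A c L, A is followed by c L with FIRST {c}; in A->L A P a, A is followed by P a with FIRST {a, d}; in L->A c D, A is followed by c D with FIRST {c}. Thus FOLLOW(A) = {a, c, d}.
FOLLOW(L): in S->b A c L, the suffix after L is empty, so FOLLOW(L) ⊇ FOLLOW(S) = {$, a, b, d}; in A->c L, the suffix after L is empty, so FOLLOW(L) ⊇ FOLLOW(A) = {a, c, d}; in A->L A P a, L is followed by A P a with FIRST {a, b, c}; in L->S d L d, L is followed by d with FIRST {d}. Thus FOLLOW(L) = {$, a, b, c, d}.
FOLLOW(P): in A->L A P a, P is followed by a with FIRST {a}. Thus FOLLOW(P) = {a}.
FOLLOW(D): in S->D S b d, D is followed by S b d with FIRST {a, b}; in A->D a, D is followed by a with FIRST {a}; in L->D, the suffix after D is empty, so FOLLOW(D) ⊇ FOLLOW(L) = {$, a, b, c, d}; in L->A c D, the suffix after D is empty, so FOLLOW(D) ⊇ FOLLOW(L) = {$, a, b, c, d}. Thus FOLLOW(D) = {$, a, b, c, d}.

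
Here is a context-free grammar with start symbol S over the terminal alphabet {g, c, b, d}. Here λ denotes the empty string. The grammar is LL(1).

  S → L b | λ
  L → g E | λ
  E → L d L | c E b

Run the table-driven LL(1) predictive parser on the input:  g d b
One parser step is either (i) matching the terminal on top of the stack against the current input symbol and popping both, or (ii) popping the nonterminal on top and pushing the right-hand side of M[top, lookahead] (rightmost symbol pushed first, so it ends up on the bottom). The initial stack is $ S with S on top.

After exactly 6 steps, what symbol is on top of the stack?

L

step 1: stack=$ S  input=g d b $  — expand S → L b
step 2: stack=$ b L  input=g d b $  — expand L → g E
step 3: stack=$ b E g  input=g d b $  — match g
step 4: stack=$ b E  input=d b $  — expand E → L d L
step 5: stack=$ b L d L  input=d b $  — expand L → λ
step 6: stack=$ b L d  input=d b $  — match d
Stack after step 6: $ b L (top = L).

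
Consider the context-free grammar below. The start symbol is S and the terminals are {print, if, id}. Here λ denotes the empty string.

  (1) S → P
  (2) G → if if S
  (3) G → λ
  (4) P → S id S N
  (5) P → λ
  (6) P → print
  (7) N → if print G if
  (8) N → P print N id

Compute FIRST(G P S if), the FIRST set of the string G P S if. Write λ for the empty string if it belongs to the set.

{id, if, print}

FIRST(G): from G→if if S we get {if}; from G→λ we get {λ}. So FIRST(G) = {λ, if}.
FIRST(S): from S→P we get {λ, id, print}. So FIRST(S) = {λ, id, print}.
FIRST(P): from P→S id S N we get {id, print}; from P→λ we get {λ}; from P→print we get {print}. So FIRST(P) = {λ, id, print}.
FIRST(N): from N→if print G if we get {if}; from N→P print N id we get {id, print}. So FIRST(N) = {id, if, print}.
FIRST(G P S if): take FIRST of each symbol in turn, carrying on past any symbol whose FIRST contains λ; result {id, if, print}.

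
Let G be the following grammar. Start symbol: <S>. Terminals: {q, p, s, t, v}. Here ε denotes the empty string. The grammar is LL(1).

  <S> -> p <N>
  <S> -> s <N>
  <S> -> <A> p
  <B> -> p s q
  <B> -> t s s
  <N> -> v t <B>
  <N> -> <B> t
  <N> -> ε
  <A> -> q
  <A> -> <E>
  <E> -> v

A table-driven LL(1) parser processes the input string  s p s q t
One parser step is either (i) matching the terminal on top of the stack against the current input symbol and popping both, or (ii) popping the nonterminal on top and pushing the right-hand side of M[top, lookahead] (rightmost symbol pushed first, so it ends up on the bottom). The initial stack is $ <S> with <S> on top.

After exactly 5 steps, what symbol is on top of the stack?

s

     Stack      Input        Action
  1  $ <S>      s p s q t $  expand <S> -> s <N>
  2  $ <N> s    s p s q t $  match s
  3  $ <N>      p s q t $    expand <N> -> <B> t
  4  $ t <B>    p s q t $    expand <B> -> p s q
  5  $ t q s p  p s q t $    match p
Stack after step 5: $ t q s (top = s).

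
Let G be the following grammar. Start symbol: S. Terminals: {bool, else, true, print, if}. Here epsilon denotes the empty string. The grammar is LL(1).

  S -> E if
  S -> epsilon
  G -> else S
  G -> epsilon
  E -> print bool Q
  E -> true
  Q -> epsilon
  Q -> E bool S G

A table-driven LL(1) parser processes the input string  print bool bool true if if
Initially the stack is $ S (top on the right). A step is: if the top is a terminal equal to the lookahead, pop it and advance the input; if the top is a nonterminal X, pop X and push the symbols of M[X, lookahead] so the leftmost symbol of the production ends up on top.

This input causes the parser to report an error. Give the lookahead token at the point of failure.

     Stack              Input                         Action
  1  $ S                print bool bool true if if $  expand S -> E if
  2  $ if E             print bool bool true if if $  expand E -> print bool Q
  3  $ if Q bool print  print bool bool true if if $  match print
  4  $ if Q bool        bool bool true if if $        match bool
  5  $ if Q             bool true if if $             expand Q -> epsilon
  6  $ if               bool true if if $             error: top is terminal if but lookahead is bool

bool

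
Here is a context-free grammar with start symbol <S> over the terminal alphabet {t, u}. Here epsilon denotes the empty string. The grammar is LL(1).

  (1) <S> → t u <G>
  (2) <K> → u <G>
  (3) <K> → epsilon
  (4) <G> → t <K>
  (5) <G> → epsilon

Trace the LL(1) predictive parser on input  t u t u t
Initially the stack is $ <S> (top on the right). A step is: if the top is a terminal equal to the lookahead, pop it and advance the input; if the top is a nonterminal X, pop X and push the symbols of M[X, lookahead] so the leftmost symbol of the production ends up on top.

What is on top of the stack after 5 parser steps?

<K>

     Stack      Input        Action
  1  $ <S>      t u t u t $  expand <S> → t u <G>
  2  $ <G> u t  t u t u t $  match t
  3  $ <G> u    u t u t $    match u
  4  $ <G>      t u t $      expand <G> → t <K>
  5  $ <K> t    t u t $      match t
Stack after step 5: $ <K> (top = <K>).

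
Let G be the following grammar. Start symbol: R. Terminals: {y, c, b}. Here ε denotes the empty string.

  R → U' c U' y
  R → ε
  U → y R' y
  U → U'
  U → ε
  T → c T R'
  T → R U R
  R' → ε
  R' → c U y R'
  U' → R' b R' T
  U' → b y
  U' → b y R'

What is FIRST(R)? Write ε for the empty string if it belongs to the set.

{ε, b, c}

FIRST(R') = {ε, c}
FIRST(U') = {b, c}  (via R' b R' T)
FIRST(R) = {ε, b, c}  (via U' c U' y)
FIRST(U) = {ε, b, c, y}  (via U')
FIRST(T) = {ε, b, c, y}  (via R U R)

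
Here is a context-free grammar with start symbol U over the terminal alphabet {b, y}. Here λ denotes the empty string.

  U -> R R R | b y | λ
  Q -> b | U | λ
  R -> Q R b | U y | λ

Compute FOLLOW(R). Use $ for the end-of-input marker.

{$, b, y}

FIRST(U): from U->R R R we get {λ, b, y}; from U->b y we get {b}; from U->λ we get {λ}. So FIRST(U) = {λ, b, y}.
FIRST(Q): from Q->b we get {b}; from Q->U we get {λ, b, y}; from Q->λ we get {λ}. So FIRST(Q) = {λ, b, y}.
FIRST(R): from R->Q R b we get {b, y}; from R->U y we get {b, y}; from R->λ we get {λ}. So FIRST(R) = {λ, b, y}.
FOLLOW(U) includes $ since U is the start symbol.
FOLLOW(Q): in R->Q R b, Q is followed by R b with FIRST {b, y}. Thus FOLLOW(Q) = {b, y}.
FOLLOW(U): in Q->U, the suffix after U is empty, so FOLLOW(U) ⊇ FOLLOW(Q) = {b, y}; in R->U y, U is followed by y with FIRST {y}. Thus FOLLOW(U) = {$, b, y}.
FOLLOW(R): in U->R R R (occurrence 1), R is followed by R R with FIRST {λ, b, y}; in U->R R R (occurrence 1), the suffix after R is nullable, so FOLLOW(R) ⊇ FOLLOW(U) = {$, b, y}; in U->R R R (occurrence 2), R is followed by R with FIRST {λ, b, y}; in U->R R R (occurrence 2), the suffix after R is nullable, so FOLLOW(R) ⊇ FOLLOW(U) = {$, b, y}; in U->R R R (occurrence 3), the suffix after R is empty, so FOLLOW(R) ⊇ FOLLOW(U) = {$, b, y}; in R->Q R b, R is followed by b with FIRST {b}. Thus FOLLOW(R) = {$, b, y}.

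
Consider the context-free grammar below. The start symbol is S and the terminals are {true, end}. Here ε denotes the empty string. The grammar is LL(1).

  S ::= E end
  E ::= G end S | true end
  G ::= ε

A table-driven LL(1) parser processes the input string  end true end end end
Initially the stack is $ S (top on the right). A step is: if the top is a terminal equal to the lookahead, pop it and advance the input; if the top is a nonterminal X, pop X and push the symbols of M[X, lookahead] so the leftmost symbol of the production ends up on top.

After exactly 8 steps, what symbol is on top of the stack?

end

step 1: stack=$ S  input=end true end end end $  — expand S ::= E end
step 2: stack=$ end E  input=end true end end end $  — expand E ::= G end S
step 3: stack=$ end S end G  input=end true end end end $  — expand G ::= ε
step 4: stack=$ end S end  input=end true end end end $  — match end
step 5: stack=$ end S  input=true end end end $  — expand S ::= E end
step 6: stack=$ end end E  input=true end end end $  — expand E ::= true end
step 7: stack=$ end end end true  input=true end end end $  — match true
step 8: stack=$ end end end  input=end end end $  — match end
Stack after step 8: $ end end (top = end).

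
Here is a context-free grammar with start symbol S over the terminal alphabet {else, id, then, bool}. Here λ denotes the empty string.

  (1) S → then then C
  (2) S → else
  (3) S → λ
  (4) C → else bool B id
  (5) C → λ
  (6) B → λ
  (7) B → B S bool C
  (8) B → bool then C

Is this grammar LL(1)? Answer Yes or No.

FIRST(S) = {λ, else, then}
FIRST(C) = {λ, else}
FIRST(B) = {λ, bool, else, then}
FOLLOW(S) = {$, bool}
FOLLOW(C) = {$, bool, else, id, then}
FOLLOW(B) = {bool, else, id, then}
Cell M[B, bool] receives both B → λ and B → B S bool C and B → bool then C — the grammar is not LL(1).

No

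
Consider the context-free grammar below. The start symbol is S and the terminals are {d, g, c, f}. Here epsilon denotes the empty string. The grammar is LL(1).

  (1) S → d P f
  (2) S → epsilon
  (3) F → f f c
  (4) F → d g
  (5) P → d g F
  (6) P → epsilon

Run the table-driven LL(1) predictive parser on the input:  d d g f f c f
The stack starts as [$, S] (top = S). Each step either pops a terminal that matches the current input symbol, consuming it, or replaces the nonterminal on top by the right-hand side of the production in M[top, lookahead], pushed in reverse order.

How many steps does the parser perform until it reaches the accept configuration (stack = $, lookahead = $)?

step 1: stack=$ S  input=d d g f f c f $  — expand S → d P f
step 2: stack=$ f P d  input=d d g f f c f $  — match d
step 3: stack=$ f P  input=d g f f c f $  — expand P → d g F
step 4: stack=$ f F g d  input=d g f f c f $  — match d
step 5: stack=$ f F g  input=g f f c f $  — match g
step 6: stack=$ f F  input=f f c f $  — expand F → f f c
step 7: stack=$ f c f f  input=f f c f $  — match f
step 8: stack=$ f c f  input=f c f $  — match f
step 9: stack=$ f c  input=c f $  — match c
step 10: stack=$ f  input=f $  — match f
Accept reached after 10 steps.

10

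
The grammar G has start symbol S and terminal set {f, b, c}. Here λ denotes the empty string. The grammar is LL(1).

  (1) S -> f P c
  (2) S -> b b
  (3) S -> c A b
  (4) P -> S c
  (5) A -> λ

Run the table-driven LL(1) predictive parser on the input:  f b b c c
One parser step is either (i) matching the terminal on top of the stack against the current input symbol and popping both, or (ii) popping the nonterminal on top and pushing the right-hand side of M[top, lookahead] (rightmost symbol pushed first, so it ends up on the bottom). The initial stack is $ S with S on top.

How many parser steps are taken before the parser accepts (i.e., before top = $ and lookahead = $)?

     Stack      Input        Action
  1  $ S        f b b c c $  expand S -> f P c
  2  $ c P f    f b b c c $  match f
  3  $ c P      b b c c $    expand P -> S c
  4  $ c c S    b b c c $    expand S -> b b
  5  $ c c b b  b b c c $    match b
  6  $ c c b    b c c $      match b
  7  $ c c      c c $        match c
  8  $ c        c $          match c
Accept reached after 8 steps.

8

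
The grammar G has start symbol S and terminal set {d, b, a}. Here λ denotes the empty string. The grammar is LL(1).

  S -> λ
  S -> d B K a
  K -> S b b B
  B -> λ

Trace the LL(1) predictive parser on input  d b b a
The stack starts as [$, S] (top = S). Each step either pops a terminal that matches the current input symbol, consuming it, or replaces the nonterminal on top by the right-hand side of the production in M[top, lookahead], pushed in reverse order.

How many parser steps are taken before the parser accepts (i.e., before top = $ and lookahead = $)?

     Stack        Input      Action
  1  $ S          d b b a $  expand S -> d B K a
  2  $ a K B d    d b b a $  match d
  3  $ a K B      b b a $    expand B -> λ
  4  $ a K        b b a $    expand K -> S b b B
  5  $ a B b b S  b b a $    expand S -> λ
  6  $ a B b b    b b a $    match b
  7  $ a B b      b a $      match b
  8  $ a B        a $        expand B -> λ
  9  $ a          a $        match a
Accept reached after 9 steps.

9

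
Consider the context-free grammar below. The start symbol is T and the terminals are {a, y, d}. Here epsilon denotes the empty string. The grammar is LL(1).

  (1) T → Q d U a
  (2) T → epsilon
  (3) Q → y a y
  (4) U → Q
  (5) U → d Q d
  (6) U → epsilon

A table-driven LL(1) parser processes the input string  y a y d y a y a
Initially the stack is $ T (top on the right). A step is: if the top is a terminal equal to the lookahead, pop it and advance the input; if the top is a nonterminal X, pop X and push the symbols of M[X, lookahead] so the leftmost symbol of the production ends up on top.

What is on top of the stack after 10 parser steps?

step 1: stack=$ T  input=y a y d y a y a $  — expand T → Q d U a
step 2: stack=$ a U d Q  input=y a y d y a y a $  — expand Q → y a y
step 3: stack=$ a U d y a y  input=y a y d y a y a $  — match y
step 4: stack=$ a U d y a  input=a y d y a y a $  — match a
step 5: stack=$ a U d y  input=y d y a y a $  — match y
step 6: stack=$ a U d  input=d y a y a $  — match d
step 7: stack=$ a U  input=y a y a $  — expand U → Q
step 8: stack=$ a Q  input=y a y a $  — expand Q → y a y
step 9: stack=$ a y a y  input=y a y a $  — match y
step 10: stack=$ a y a  input=a y a $  — match a
Stack after step 10: $ a y (top = y).

y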